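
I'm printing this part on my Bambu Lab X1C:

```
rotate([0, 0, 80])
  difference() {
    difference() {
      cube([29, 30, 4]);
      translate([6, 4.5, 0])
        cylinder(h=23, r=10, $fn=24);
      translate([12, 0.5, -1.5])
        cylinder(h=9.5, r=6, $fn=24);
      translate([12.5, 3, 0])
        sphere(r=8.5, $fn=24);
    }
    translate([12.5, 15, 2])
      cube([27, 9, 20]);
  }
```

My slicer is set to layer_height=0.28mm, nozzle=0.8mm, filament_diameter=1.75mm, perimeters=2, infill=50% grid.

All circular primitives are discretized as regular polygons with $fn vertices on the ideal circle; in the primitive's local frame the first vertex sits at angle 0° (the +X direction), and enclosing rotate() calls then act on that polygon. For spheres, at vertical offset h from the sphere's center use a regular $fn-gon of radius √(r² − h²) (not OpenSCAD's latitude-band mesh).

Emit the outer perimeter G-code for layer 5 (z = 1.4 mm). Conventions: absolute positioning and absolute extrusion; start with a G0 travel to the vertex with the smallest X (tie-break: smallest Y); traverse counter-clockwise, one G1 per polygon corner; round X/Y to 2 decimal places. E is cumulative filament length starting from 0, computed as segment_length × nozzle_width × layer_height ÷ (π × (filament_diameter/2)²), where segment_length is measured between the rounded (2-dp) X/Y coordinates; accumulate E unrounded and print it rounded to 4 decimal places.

At z = 1.4 mm: the 29×30 cube contributes its full rectangle; the r=10 cylinder at (6, 4.5) contributes a regular 24-gon of circumradius 10; the r=6 cylinder at (12, 0.5) contributes a regular 24-gon of circumradius 6; the r=8.5 sphere at (12.5, 3) slices to a regular 24-gon of circumradius 8.384 (√(r²−h²) with h=1.4 from center); Subtracting the remaining from the first: starting from the 29×30 cube, the r=10 cylinder at (6, 4.5) partially overlaps it — only the 203.61 mm² overlap (of its 310.58 mm²) is removed, clipping the outline; the r=6 cylinder at (12, 0.5) partially overlaps it — only the 8.87 mm² overlap (of its 111.81 mm²) is removed, clipping the outline; the r=8.5 sphere at (12.5, 3) partially overlaps it — only the 38.56 mm² overlap (of its 218.31 mm²) is removed, clipping the outline — 1 connected region; the cube at (12.5, 15) is absent (z outside [2, 22]); After the difference (first − rest): none of the subtracted shapes is present at this height, so the result so far is unchanged — 1 connected region; (rotated 80° about Z; rotation is an isometry so areas/perimeters/island counts are preserved). The outline is a single polygon with 19 vertices. Extrusion per mm of travel: 0.8 × 0.28 / (π × 0.875²) = 0.093128. Accumulating E over each segment gives final E = 10.7526.

G0 X-29.54 Y5.21 Z1.40
G1 X-12.20 Y2.15 E1.6398
G1 X-12.79 Y3.27 E1.7577
G1 X-13.35 Y5.82 E2.0008
G1 X-13.24 Y8.43 E2.2441
G1 X-12.45 Y10.92 E2.4874
G1 X-11.05 Y13.12 E2.7302
G1 X-9.13 Y14.88 E2.9728
G1 X-8.80 Y15.05 E3.0074
G1 X-8.38 Y16.37 E3.1364
G1 X-7.21 Y18.22 E3.3402
G1 X-5.59 Y19.70 E3.5446
G1 X-3.65 Y20.71 E3.7483
G1 X-1.51 Y21.18 E3.9523
G1 X0.67 Y21.09 E4.1555
G1 X2.76 Y20.43 E4.3596
G1 X3.52 Y19.95 E4.4433
G1 X5.04 Y28.56 E5.2576
G1 X-24.51 Y33.77 E8.0519
G1 X-29.54 Y5.21 E10.7526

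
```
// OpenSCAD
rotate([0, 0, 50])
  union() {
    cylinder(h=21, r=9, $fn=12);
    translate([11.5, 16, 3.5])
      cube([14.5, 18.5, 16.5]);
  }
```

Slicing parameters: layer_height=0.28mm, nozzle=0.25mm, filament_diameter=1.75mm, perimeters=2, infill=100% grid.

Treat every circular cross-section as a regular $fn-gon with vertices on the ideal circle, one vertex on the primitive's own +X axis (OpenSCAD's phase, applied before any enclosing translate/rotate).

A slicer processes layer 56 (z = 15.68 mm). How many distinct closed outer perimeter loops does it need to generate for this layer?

2

At z = 15.68 mm: the cylinder: section is a regular 12-gon, circumradius r=9; the cube at (11.5, 16) is present — its section is the full 14.5×18.5 rectangle; Merging all regions: the 2 present regions are separate (no shared area or edge), so areas and boundary lengths simply add and each stays a separate island — 2 connected regions; (whole slice rotated 50° about Z — lengths, areas and connectivity unchanged). The result has 2 disconnected regions.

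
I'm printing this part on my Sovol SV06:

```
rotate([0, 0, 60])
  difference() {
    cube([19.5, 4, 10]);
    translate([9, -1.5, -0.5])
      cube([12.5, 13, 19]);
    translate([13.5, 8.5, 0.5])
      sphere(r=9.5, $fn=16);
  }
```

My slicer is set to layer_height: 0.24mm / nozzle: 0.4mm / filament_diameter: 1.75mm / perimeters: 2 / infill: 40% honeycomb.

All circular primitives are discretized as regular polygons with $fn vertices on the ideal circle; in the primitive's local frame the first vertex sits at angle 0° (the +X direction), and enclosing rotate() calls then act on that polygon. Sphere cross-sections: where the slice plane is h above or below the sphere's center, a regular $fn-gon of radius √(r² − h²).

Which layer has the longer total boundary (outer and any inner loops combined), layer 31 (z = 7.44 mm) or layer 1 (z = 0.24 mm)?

layer 31 (z = 7.44 mm)

Layer 31 (z = 7.44): the cube (footprint 19.5×4) is included at this height (perimeter 47.00 mm); the 12.5×13 cube at (9, -1.5) contributes its full rectangle (perimeter 51.00 mm); the r=9.5 sphere at (13.5, 8.5) slices to a regular 16-gon of circumradius 6.487 (√(r²−h²) with h=6.94 from center) (perimeter = 2·16·6.487·sin(180°/16) = 40.50 mm); Taking the first minus the rest: starting from the 19.5×4 cube, the 12.5×13 cube at (9, -1.5) partially overlaps it — only the 42.00 mm² overlap (of its 162.50 mm²) is removed, clipping the outline; the r=9.5 sphere at (13.5, 8.5) partially overlaps it — only the 0.01 mm² overlap (of its 128.85 mm²) is removed, clipping the outline — boundary = 25.92 mm; (rotated 60° about Z; rotation is an isometry so areas/perimeters/island counts are preserved). So its perimeter = 25.92 mm. Layer 1 (z = 0.24): the cube is present — its section is the full 19.5×4 rectangle (perimeter 47.00 mm); the 12.5×13 cube at (9, -1.5) contributes its full rectangle (perimeter 51.00 mm); the r=9.5 sphere at (13.5, 8.5) slices to a regular 16-gon of circumradius 9.496 (√(r²−h²) with h=0.26 from center) (perimeter = 2·16·9.496·sin(180°/16) = 59.29 mm); After the difference (first − rest): starting from the 19.5×4 cube, the 12.5×13 cube at (9, -1.5) partially overlaps it — only the 42.00 mm² overlap (of its 162.50 mm²) is removed, clipping the outline; the r=9.5 sphere at (13.5, 8.5) partially overlaps it — only the 8.18 mm² overlap (of its 276.09 mm²) is removed, clipping the outline — boundary = 23.94 mm; (whole slice rotated 60° about Z — lengths, areas and connectivity unchanged). So its perimeter = 23.94 mm. Layer 31 is larger (25.92 vs 23.94 mm).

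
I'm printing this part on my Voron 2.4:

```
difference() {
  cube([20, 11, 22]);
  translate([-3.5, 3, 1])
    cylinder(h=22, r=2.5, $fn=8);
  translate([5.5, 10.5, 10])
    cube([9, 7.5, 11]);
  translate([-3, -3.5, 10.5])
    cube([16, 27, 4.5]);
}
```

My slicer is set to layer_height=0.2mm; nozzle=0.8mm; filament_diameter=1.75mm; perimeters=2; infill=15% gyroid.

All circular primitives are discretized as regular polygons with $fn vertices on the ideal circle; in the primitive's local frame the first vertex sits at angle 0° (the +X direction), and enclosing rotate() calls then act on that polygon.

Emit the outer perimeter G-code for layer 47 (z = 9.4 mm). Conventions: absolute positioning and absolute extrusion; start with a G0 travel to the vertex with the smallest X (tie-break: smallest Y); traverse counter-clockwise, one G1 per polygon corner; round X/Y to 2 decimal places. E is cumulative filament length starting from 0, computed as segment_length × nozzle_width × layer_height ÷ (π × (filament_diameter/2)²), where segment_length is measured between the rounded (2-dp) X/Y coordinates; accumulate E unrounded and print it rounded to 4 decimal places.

At z = 9.4 mm: the cube is present — its section is the full 20×11 rectangle; the r=2.5 cylinder at (-3.5, 3) contributes a regular 8-gon of circumradius 2.5; the cube at (5.5, 10.5) is absent (z outside [10, 21]); the cube at (-3, -3.5) is absent (z outside [10.5, 15]); After the difference (first − rest): starting from the 20×11 cube, the r=2.5 cylinder at (-3.5, 3) misses the remaining region (no effect) — 1 connected region. The outline is a single polygon with 4 vertices. Extrusion per mm of travel: 0.8 × 0.2 / (π × 0.875²) = 0.066520. Accumulating E over each segment gives final E = 4.1243.

G0 X0.00 Y0.00 Z9.40
G1 X20.00 Y0.00 E1.3304
G1 X20.00 Y11.00 E2.0621
G1 X0.00 Y11.00 E3.3925
G1 X0.00 Y0.00 E4.1243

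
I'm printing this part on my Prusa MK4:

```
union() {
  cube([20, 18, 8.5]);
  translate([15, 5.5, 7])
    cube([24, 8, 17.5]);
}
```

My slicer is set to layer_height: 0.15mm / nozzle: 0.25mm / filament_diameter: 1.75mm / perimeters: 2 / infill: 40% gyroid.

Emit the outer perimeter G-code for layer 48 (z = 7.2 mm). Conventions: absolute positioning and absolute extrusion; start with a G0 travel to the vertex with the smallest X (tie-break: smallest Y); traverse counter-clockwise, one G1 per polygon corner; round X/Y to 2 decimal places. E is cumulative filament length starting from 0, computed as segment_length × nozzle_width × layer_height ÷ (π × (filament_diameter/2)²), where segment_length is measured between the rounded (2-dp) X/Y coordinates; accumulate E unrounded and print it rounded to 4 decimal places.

G0 X0.00 Y0.00 Z7.20
G1 X20.00 Y0.00 E0.3118
G1 X20.00 Y5.50 E0.3976
G1 X39.00 Y5.50 E0.6938
G1 X39.00 Y13.50 E0.8185
G1 X20.00 Y13.50 E1.1147
G1 X20.00 Y18.00 E1.1849
G1 X0.00 Y18.00 E1.4967
G1 X0.00 Y0.00 E1.7773

At z = 7.2 mm: the cube is present — its section is the full 20×18 rectangle; the 24×8 cube at (15, 5.5) contributes its full rectangle; Merging all regions: the regions partially overlap (shared area 40.00 mm²), so overlapping operands fuse into one piece — 1 connected region. The outline is a single polygon with 8 vertices. Extrusion per mm of travel: 0.25 × 0.15 / (π × 0.875²) = 0.015591. Accumulating E over each segment gives final E = 1.7773.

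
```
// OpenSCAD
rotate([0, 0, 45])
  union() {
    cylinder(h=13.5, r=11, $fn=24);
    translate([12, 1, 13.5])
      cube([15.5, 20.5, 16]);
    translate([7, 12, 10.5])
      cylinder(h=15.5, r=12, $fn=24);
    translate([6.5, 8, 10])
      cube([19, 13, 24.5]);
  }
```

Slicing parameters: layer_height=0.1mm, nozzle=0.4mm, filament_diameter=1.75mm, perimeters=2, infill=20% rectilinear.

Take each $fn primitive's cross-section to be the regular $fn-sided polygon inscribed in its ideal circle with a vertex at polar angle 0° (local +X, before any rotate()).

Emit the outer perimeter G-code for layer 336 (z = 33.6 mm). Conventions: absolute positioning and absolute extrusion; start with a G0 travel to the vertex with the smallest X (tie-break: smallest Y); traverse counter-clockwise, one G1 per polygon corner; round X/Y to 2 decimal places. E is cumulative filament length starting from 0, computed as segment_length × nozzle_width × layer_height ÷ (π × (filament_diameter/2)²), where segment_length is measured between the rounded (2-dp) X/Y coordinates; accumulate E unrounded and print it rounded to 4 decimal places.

G0 X-10.25 Y19.45 Z33.60
G1 X-1.06 Y10.25 E0.2163
G1 X12.37 Y23.69 E0.5322
G1 X3.18 Y32.88 E0.7484
G1 X-10.25 Y19.45 E1.0642

At z = 33.6 mm: the cylinder is not intersected at this z (z outside [0, 13.5]); the cube at (12, 1) does not reach this height (z outside [13.5, 29.5]); the cylinder at (7, 12) is not intersected at this z (z outside [10.5, 26]); the cube at (6.5, 8) (footprint 19×13) is included at this height; Combining (union): only the 19×13 cube at (6.5, 8) is present, so the union is just that shape — 1 connected region; (whole slice rotated 45° about Z — lengths, areas and connectivity unchanged). The outline is a single polygon with 4 vertices. Extrusion per mm of travel: 0.4 × 0.1 / (π × 0.875²) = 0.016630. Accumulating E over each segment gives final E = 1.0642.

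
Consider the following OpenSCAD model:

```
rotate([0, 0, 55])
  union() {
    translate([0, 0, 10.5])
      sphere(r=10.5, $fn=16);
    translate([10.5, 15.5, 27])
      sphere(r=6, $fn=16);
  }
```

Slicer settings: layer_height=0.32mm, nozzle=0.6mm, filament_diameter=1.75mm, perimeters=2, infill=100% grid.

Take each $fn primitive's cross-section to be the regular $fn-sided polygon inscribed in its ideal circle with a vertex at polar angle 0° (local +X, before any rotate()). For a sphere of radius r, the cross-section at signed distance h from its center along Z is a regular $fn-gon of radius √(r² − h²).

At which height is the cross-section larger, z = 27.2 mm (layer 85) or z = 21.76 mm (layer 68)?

Layer 85 (z = 27.2): the sphere is absent (|z−center|=16.700 > r=10.5); the r=6 sphere at (10.5, 15.5) contributes a regular 16-gon of circumradius √(6²−0.2²) = 5.997 (area = (16/2)·5.997²·sin(360°/16) = 110.09 mm²); Combining (union): only the r=6 sphere at (10.5, 15.5) is present, so the union is just that shape — area = 110.09 mm²; (rotated 55° about Z; rotation is an isometry so areas/perimeters/island counts are preserved). So its area = 110.09 mm². Layer 68 (z = 21.76): the sphere does not reach this height (|z−center|=11.260 > r=10.5); the sphere at (10.5, 15.5): section is a regular 16-gon, circumradius = √(r²−h²) = √(6²−5.24²) = 2.923 (area = (16/2)·2.923²·sin(360°/16) = 26.15 mm²); Combining (union): only the r=6 sphere at (10.5, 15.5) is present, so the union is just that shape — area = 26.15 mm²; (whole slice rotated 55° about Z — lengths, areas and connectivity unchanged). So its area = 26.15 mm². Layer 85 is larger (110.09 vs 26.15 mm²).

layer 85 (z = 27.2 mm)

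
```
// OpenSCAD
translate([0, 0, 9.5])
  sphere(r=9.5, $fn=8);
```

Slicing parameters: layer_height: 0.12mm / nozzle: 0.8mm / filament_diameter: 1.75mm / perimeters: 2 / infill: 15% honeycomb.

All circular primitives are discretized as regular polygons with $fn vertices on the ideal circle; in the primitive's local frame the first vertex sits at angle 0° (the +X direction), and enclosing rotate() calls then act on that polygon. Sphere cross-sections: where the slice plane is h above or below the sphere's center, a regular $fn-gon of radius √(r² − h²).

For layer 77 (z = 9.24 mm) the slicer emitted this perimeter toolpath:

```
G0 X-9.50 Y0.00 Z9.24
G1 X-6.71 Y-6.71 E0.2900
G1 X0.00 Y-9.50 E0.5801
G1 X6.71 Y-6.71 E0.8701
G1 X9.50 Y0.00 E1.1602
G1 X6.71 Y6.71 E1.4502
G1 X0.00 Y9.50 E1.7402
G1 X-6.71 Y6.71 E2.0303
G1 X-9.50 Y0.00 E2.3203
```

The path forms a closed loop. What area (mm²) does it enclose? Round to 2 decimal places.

254.98 mm²

Apply the shoelace formula to the sequence of (X, Y) vertices; enclosed area = 254.98 mm².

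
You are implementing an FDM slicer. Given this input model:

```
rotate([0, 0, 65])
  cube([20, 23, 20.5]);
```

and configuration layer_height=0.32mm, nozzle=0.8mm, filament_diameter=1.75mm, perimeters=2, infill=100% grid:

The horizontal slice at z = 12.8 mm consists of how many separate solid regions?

At z = 12.8 mm: the 20×23 cube contributes its full rectangle; (whole slice rotated 65° about Z — lengths, areas and connectivity unchanged). The result has 1 disconnected region.

1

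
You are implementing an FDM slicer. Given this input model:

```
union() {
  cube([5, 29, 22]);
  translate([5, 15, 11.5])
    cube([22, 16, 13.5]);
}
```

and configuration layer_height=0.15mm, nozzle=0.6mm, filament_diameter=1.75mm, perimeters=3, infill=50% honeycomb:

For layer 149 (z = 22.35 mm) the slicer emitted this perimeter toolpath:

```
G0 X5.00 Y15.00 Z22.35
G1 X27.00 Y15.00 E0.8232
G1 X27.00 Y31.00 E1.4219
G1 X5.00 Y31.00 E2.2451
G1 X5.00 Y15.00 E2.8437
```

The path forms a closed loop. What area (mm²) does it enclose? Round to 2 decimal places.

Apply the shoelace formula to the sequence of (X, Y) vertices; enclosed area = 352.00 mm².

352.00 mm²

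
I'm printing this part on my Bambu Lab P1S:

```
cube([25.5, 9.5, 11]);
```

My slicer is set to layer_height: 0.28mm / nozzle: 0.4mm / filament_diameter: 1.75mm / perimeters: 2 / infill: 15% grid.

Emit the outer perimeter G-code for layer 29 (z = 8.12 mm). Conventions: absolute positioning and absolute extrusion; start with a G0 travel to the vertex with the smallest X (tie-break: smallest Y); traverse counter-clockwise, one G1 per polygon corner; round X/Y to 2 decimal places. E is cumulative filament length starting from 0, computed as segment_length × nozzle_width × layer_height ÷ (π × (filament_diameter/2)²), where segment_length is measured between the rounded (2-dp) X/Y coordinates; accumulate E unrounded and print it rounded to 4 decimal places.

G0 X0.00 Y0.00 Z8.12
G1 X25.50 Y0.00 E1.1874
G1 X25.50 Y9.50 E1.6297
G1 X0.00 Y9.50 E2.8171
G1 X0.00 Y0.00 E3.2595

At z = 8.12 mm: the 25.5×9.5 cube contributes its full rectangle. The outline is a single polygon with 4 vertices. Extrusion per mm of travel: 0.4 × 0.28 / (π × 0.875²) = 0.046564. Accumulating E over each segment gives final E = 3.2595.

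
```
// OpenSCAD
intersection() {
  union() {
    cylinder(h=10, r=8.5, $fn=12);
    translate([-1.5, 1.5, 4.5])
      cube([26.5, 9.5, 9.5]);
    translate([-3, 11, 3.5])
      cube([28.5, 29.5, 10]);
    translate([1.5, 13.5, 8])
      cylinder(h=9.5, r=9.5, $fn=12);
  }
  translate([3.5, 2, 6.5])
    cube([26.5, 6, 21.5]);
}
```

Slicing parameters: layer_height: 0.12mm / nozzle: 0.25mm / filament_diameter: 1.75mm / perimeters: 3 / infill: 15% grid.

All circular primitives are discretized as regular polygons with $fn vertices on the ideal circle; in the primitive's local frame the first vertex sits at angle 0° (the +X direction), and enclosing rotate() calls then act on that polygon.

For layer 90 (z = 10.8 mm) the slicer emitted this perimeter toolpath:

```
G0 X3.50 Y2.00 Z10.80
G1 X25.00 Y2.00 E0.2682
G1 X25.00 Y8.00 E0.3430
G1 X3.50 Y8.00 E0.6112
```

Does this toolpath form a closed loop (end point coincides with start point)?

Start point (G0): (3.50, 2.00). End point (last G1): the path does not return to the start — open.

no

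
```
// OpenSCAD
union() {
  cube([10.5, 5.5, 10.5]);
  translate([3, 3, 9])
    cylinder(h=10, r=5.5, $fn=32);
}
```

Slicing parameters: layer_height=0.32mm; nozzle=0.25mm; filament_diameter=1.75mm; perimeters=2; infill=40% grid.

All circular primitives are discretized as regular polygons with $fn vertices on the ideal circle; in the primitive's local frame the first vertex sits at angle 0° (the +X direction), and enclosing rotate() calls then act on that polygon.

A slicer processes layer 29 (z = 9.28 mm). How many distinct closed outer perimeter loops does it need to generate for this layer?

1

At z = 9.28 mm: the cube is present — its section is the full 10.5×5.5 rectangle; the r=5.5 cylinder at (3, 3) contributes a regular 32-gon of circumradius 5.5; Taking the union: the regions partially overlap (shared area 45.30 mm²), so overlapping operands fuse into one piece — 1 connected region. The result has 1 disconnected region.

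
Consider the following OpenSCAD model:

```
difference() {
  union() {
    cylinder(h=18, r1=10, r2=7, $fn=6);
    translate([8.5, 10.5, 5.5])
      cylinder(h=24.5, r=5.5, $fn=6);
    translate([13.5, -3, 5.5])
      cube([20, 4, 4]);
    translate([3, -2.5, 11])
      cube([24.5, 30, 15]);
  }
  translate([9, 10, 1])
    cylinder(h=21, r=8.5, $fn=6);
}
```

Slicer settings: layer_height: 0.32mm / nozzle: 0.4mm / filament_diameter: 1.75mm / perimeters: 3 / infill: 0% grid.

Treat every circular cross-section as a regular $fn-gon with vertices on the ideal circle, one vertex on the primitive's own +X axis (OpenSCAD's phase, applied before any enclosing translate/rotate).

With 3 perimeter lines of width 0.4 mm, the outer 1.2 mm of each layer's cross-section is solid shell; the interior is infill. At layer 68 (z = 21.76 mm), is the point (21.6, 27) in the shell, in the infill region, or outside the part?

shell

At z = 21.76 mm: the cone is not intersected at this z (z outside [0, 18]); the r=5.5 cylinder at (8.5, 10.5) gives a regular 6-gon of circumradius 5.5 (constant along its height); the cube at (13.5, -3) is not intersected at this z (z outside [5.5, 9.5]); the cube at (3, -2.5) is present — its section is the full 24.5×30 rectangle; Taking the union: the r=5.5 cylinder at (8.5, 10.5) lies entirely inside the 24.5×30 cube at (3, -2.5), so the union is just the 24.5×30 cube at (3, -2.5) — 1 connected region; the cylinder at (9, 10): section is a regular 6-gon, circumradius r=8.5; Subtracting the remaining from the first: starting from that combined region, the r=8.5 cylinder at (9, 10) partially overlaps it — only the 176.89 mm² overlap (of its 187.71 mm²) is removed, clipping the outline — 1 connected region. Overall, the cross-section is a single solid region. The nearest boundary edge runs (3.00, 27.50)→(27.50, 27.50); distance from the point to it = 0.50 mm. The point is inside the cross-section, 0.50 mm from the nearest boundary — within the 1.2 mm shell band (3 × 0.4).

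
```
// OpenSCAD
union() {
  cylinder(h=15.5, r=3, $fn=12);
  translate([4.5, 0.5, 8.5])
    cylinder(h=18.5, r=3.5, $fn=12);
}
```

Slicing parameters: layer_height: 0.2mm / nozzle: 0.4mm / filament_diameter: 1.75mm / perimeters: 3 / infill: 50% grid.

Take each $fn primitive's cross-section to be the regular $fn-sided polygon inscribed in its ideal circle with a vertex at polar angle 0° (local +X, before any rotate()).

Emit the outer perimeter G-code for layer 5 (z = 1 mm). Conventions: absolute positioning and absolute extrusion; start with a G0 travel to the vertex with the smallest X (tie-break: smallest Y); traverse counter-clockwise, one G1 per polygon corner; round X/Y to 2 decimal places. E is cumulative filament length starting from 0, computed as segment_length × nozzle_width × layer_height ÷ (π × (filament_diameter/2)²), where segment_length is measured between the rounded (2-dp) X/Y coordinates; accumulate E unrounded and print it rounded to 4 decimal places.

G0 X-3.00 Y0.00 Z1.00
G1 X-2.60 Y-1.50 E0.0516
G1 X-1.50 Y-2.60 E0.1034
G1 X0.00 Y-3.00 E0.1550
G1 X1.50 Y-2.60 E0.2066
G1 X2.60 Y-1.50 E0.2584
G1 X3.00 Y0.00 E0.3100
G1 X2.60 Y1.50 E0.3616
G1 X1.50 Y2.60 E0.4134
G1 X0.00 Y3.00 E0.4650
G1 X-1.50 Y2.60 E0.5167
G1 X-2.60 Y1.50 E0.5684
G1 X-3.00 Y0.00 E0.6200

At z = 1 mm: the cylinder: section is a regular 12-gon, circumradius r=3; the cylinder at (4.5, 0.5) is absent (z outside [8.5, 27]); Merging all regions: only the r=3 cylinder is present, so the union is just that shape — 1 connected region. The outline is a single polygon with 12 vertices. Extrusion per mm of travel: 0.4 × 0.2 / (π × 0.875²) = 0.033260. Accumulating E over each segment gives final E = 0.6200.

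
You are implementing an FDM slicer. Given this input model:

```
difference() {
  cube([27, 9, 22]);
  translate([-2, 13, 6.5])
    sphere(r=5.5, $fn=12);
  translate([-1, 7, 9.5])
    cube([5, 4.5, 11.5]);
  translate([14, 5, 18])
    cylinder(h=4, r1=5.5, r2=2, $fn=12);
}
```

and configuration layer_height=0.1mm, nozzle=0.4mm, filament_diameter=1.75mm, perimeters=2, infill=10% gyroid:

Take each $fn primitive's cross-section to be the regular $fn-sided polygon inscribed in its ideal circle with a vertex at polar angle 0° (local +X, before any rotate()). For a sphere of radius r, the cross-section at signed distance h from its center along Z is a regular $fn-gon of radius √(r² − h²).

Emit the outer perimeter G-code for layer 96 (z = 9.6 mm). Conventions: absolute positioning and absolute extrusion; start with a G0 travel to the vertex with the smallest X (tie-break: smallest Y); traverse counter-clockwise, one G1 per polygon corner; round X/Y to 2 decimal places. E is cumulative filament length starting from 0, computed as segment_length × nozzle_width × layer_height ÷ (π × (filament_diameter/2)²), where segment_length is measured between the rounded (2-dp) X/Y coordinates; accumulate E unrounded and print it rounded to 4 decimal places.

G0 X0.00 Y0.00 Z9.60
G1 X27.00 Y0.00 E0.4490
G1 X27.00 Y9.00 E0.5987
G1 X4.00 Y9.00 E0.9812
G1 X4.00 Y7.00 E1.0144
G1 X0.00 Y7.00 E1.0810
G1 X0.00 Y0.00 E1.1974

At z = 9.6 mm: the 27×9 cube contributes its full rectangle; the sphere at (-2, 13): section is a regular 12-gon, circumradius = √(r²−h²) = √(5.5²−3.1²) = 4.543; the cube at (-1, 7) (footprint 5×4.5) is included at this height; the cone at (14, 5) is absent (z outside [18, 22]); Subtracting the remaining from the first: starting from the 27×9 cube, the r=5.5 sphere at (-2, 13) partially overlaps it — only the 0.00 mm² overlap (of its 61.92 mm²) is removed, clipping the outline; the 5×4.5 cube at (-1, 7) partially overlaps it — only the 8.00 mm² overlap (of its 22.50 mm²) is removed, clipping the outline — 1 connected region. The outline is a single polygon with 6 vertices. Extrusion per mm of travel: 0.4 × 0.1 / (π × 0.875²) = 0.016630. Accumulating E over each segment gives final E = 1.1974.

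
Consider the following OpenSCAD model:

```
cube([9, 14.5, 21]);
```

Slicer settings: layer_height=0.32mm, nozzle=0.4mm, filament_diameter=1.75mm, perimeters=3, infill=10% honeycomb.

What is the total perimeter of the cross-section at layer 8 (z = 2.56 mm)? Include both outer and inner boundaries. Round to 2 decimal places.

47.00 mm

At z = 2.56 mm: the 9×14.5 cube contributes its full rectangle (perimeter 47.00 mm). Overall, the cross-section is a single solid region. Total boundary length (outer) = 47.00 mm.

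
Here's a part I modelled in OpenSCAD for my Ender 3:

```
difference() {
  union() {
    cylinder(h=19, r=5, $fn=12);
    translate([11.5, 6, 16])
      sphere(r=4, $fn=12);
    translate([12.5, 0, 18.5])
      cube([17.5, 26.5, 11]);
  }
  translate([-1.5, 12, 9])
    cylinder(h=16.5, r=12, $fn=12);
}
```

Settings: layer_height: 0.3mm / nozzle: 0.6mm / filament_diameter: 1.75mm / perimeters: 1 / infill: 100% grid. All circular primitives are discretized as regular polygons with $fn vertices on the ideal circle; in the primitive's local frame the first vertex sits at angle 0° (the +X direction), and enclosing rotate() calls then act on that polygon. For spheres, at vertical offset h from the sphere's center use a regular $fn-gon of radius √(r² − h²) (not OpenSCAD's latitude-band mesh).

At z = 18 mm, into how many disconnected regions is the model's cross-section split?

At z = 18 mm: the r=5 cylinder contributes a regular 12-gon of circumradius 5; the r=4 sphere at (11.5, 6) contributes a regular 12-gon of circumradius √(4²−2²) = 3.464; the cube at (12.5, 0) is not intersected at this z (z outside [18.5, 29.5]); Taking the union: the 2 present regions are separate (no shared area or edge), so areas and boundary lengths simply add and each stays a separate island — 2 connected regions; the r=12 cylinder at (-1.5, 12) contributes a regular 12-gon of circumradius 12; Taking the first minus the rest: starting from that combined region, the r=12 cylinder at (-1.5, 12) partially overlaps it — only the 32.96 mm² overlap (of its 432.00 mm²) is removed, clipping the outline — 2 connected regions. The result has 2 disconnected regions.

2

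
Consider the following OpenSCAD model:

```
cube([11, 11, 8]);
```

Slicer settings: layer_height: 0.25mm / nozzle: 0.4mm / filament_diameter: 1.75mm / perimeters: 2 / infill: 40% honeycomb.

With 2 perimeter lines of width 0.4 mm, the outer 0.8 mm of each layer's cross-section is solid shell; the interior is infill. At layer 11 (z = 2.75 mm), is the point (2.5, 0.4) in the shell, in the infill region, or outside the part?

shell

At z = 2.75 mm: the cube (footprint 11×11) is included at this height. Overall, the cross-section is a single solid region. The nearest boundary edge runs (0.00, 0.00)→(11.00, 0.00); distance from the point to it = 0.40 mm. The point is inside the cross-section, 0.40 mm from the nearest boundary — within the 0.8 mm shell band (2 × 0.4).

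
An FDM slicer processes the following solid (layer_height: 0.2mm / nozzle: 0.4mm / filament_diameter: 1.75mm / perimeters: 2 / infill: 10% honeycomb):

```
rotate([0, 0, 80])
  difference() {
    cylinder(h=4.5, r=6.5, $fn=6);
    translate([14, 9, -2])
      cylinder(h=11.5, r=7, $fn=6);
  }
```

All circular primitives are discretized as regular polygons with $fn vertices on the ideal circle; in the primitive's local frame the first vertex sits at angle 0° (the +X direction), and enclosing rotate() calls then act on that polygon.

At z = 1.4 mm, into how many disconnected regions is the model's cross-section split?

At z = 1.4 mm: the r=6.5 cylinder gives a regular 6-gon of circumradius 6.5 (constant along its height); the cylinder at (14, 9): section is a regular 6-gon, circumradius r=7; After the difference (first − rest): starting from the r=6.5 cylinder, the r=7 cylinder at (14, 9) misses the remaining region (no effect) — 1 connected region; (rotated 80° about Z; rotation is an isometry so areas/perimeters/island counts are preserved). The result has 1 disconnected region.

1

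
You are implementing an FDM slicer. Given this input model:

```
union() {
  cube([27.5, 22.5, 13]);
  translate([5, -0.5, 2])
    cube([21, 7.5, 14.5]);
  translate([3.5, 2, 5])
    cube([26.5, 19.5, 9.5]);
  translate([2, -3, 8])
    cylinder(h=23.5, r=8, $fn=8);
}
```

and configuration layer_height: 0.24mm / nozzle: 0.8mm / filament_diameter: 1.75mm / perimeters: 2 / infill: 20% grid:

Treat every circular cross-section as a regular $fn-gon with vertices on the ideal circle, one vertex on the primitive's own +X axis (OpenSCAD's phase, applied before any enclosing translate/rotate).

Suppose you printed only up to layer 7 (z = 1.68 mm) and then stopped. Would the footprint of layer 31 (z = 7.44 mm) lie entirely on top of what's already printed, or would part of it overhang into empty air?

part overhangs

Compare the two slices. At z = 1.68: the cube is present — its section is the full 27.5×22.5 rectangle (area 618.75 mm²); the cube at (5, -0.5) is not intersected at this z (z outside [2, 16.5]); the cube at (3.5, 2) is not intersected at this z (z outside [5, 14.5]); the cylinder at (2, -3) is not intersected at this z (z outside [8, 31.5]); Taking the union: only the 27.5×22.5 cube is present, so the union is just that shape — area = 618.75 mm². At z = 7.44: the cube is present — its section is the full 27.5×22.5 rectangle (area 618.75 mm²); the 21×7.5 cube at (5, -0.5) contributes its full rectangle (area 157.50 mm²); the 26.5×19.5 cube at (3.5, 2) contributes its full rectangle (area 516.75 mm²); the cylinder at (2, -3) is not intersected at this z (z outside [8, 31.5]); Combining (union): the regions partially overlap — summed areas 1293.00 mm² minus the doubly-counted overlap 615.00 mm² gives 678.00 mm² — area = 678.00 mm². Checking containment: at z = 7.44 the cross-section extends beyond the z = 1.68 cross-section by about 59.25 mm².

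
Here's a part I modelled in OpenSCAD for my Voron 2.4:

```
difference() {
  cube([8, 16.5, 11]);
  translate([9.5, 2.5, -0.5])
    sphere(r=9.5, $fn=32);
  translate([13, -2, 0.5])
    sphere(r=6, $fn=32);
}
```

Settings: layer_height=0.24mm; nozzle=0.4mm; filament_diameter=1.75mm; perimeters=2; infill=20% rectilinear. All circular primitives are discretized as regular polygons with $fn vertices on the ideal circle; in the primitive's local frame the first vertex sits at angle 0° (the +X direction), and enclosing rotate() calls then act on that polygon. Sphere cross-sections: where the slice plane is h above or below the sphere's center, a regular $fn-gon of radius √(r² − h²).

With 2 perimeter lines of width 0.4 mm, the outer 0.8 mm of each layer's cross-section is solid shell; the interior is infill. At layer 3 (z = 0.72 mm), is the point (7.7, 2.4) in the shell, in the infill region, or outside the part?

At z = 0.72 mm: the 8×16.5 cube contributes its full rectangle; the sphere at (9.5, 2.5): section is a regular 32-gon, circumradius = √(r²−h²) = √(9.5²−1.22²) = 9.421; the r=6 sphere at (13, -2) slices to a regular 32-gon of circumradius 5.996 (√(r²−h²) with h=0.22 from center); Taking the first minus the rest: starting from the 8×16.5 cube, the r=9.5 sphere at (9.5, 2.5) partially overlaps it — only the 74.70 mm² overlap (of its 277.06 mm²) is removed, clipping the outline; the r=6 sphere at (13, -2) misses the remaining region (no effect) — 1 connected region. Overall, the cross-section is a single solid region. The nearest boundary edge runs (0.08, 2.50)→(0.26, 0.66); distance from the point to it = 7.57 mm. The point is not inside any of the regions above, so it lies outside the cross-section (7.57 mm from the nearest boundary).

outside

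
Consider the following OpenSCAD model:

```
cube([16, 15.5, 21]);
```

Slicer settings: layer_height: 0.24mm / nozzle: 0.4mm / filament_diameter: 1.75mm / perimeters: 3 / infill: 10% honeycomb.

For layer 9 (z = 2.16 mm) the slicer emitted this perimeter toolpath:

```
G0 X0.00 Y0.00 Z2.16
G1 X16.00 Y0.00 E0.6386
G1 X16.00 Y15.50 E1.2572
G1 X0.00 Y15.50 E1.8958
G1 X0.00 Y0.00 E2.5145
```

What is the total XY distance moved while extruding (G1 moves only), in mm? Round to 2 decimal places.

Sum the Euclidean lengths of each G1 segment: total = 63.00 mm.

63.00 mm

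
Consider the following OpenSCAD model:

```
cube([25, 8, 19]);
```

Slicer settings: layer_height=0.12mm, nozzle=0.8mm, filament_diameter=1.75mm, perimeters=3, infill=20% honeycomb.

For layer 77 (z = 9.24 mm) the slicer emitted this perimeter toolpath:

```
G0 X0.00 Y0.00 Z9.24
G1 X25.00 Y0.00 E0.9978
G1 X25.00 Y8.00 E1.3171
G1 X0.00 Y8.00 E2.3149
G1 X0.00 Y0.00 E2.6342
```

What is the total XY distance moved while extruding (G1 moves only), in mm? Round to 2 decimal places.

66.00 mm

Sum the Euclidean lengths of each G1 segment: total = 66.00 mm.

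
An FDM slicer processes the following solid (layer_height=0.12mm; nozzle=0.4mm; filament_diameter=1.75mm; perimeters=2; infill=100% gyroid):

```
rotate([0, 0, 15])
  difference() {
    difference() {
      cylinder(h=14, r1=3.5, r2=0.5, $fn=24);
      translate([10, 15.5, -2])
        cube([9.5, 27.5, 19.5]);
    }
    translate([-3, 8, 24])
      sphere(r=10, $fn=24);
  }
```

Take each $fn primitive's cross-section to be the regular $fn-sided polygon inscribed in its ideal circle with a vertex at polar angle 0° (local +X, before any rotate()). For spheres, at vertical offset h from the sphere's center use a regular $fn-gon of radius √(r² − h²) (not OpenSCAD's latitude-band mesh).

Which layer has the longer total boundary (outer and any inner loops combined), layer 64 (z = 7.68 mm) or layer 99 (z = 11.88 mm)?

layer 64 (z = 7.68 mm)

Layer 64 (z = 7.68): the cone: at t=0.549 of its height the radius interpolates to r₁+(r₂−r₁)t = 1.854, giving a regular 24-gon of that circumradius (perimeter = 2·24·1.854·sin(180°/24) = 11.62 mm); the 9.5×27.5 cube at (10, 15.5) contributes its full rectangle (perimeter 74.00 mm); Subtracting the remaining from the first: starting from the cone, the 9.5×27.5 cube at (10, 15.5) misses the remaining region (no effect) — boundary = 11.62 mm; the sphere at (-3, 8) is absent (|z−center|=16.320 > r=10); Subtracting the remaining from the first: none of the subtracted shapes is present at this height, so the result so far is unchanged — boundary = 11.62 mm; (rotated 15° about Z; rotation is an isometry so areas/perimeters/island counts are preserved). So its perimeter = 11.62 mm. Layer 99 (z = 11.88): the cone: at t=0.849 of its height the radius interpolates to r₁+(r₂−r₁)t = 0.954, giving a regular 24-gon of that circumradius (perimeter = 2·24·0.954·sin(180°/24) = 5.98 mm); the cube at (10, 15.5) (footprint 9.5×27.5) is included at this height (perimeter 74.00 mm); Subtracting the remaining from the first: starting from the cone, the 9.5×27.5 cube at (10, 15.5) misses the remaining region (no effect) — boundary = 5.98 mm; the sphere at (-3, 8) does not reach this height (|z−center|=12.120 > r=10); Taking the first minus the rest: none of the subtracted shapes is present at this height, so the result so far is unchanged — boundary = 5.98 mm; (whole slice rotated 15° about Z — lengths, areas and connectivity unchanged). So its perimeter = 5.98 mm. Layer 64 is larger (11.62 vs 5.98 mm).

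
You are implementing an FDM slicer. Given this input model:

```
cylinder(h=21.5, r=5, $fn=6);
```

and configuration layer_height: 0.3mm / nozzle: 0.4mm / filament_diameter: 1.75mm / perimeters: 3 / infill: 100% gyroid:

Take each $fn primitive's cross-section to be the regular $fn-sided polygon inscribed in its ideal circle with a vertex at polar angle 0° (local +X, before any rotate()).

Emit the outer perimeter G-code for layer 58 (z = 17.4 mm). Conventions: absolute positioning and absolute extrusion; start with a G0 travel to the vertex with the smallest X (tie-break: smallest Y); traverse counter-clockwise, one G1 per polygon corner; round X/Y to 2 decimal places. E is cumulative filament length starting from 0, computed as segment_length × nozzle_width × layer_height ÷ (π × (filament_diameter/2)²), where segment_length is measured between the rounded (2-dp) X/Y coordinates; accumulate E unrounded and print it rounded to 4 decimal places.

G0 X-5.00 Y0.00 Z17.40
G1 X-2.50 Y-4.33 E0.2494
G1 X2.50 Y-4.33 E0.4989
G1 X5.00 Y0.00 E0.7483
G1 X2.50 Y4.33 E0.9978
G1 X-2.50 Y4.33 E1.2472
G1 X-5.00 Y0.00 E1.4967

At z = 17.4 mm: the cylinder: section is a regular 6-gon, circumradius r=5. The outline is a single polygon with 6 vertices. Extrusion per mm of travel: 0.4 × 0.3 / (π × 0.875²) = 0.049890. Accumulating E over each segment gives final E = 1.4967.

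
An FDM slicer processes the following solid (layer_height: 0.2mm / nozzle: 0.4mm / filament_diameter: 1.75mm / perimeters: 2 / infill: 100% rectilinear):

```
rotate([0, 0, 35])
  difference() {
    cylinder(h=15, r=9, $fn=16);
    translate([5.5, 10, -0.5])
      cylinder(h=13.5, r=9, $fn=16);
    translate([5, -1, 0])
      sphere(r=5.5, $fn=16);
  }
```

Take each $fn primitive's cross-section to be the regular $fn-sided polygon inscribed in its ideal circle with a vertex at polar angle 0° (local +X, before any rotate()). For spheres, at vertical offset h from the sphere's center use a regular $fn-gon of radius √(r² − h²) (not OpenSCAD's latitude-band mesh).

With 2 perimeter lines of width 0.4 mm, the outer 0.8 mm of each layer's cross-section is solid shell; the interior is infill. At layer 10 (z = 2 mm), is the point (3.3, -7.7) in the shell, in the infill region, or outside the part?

At z = 2 mm: the r=9 cylinder gives a regular 16-gon of circumradius 9 (constant along its height); the r=9 cylinder at (5.5, 10) gives a regular 16-gon of circumradius 9 (constant along its height); the sphere at (5, -1): section is a regular 16-gon, circumradius = √(r²−h²) = √(5.5²−2²) = 5.123; Subtracting the remaining from the first: starting from the r=9 cylinder, the r=9 cylinder at (5.5, 10) partially overlaps it — only the 60.10 mm² overlap (of its 247.98 mm²) is removed, clipping the outline; the r=5.5 sphere at (5, -1) partially overlaps it — only the 56.32 mm² overlap (of its 80.36 mm²) is removed, clipping the outline — 1 connected region; (rotated 35° about Z; rotation is an isometry so areas/perimeters/island counts are preserved). Overall, the cross-section is a single solid region. Undo the 35° rotation: the query point maps to (-1.713, -8.200) in the un-rotated model frame. The nearest boundary edge runs (-0.00, -9.00)→(-3.44, -8.31); distance from the point to it = 0.45 mm. The point is inside the cross-section, 0.45 mm from the nearest boundary — within the 0.8 mm shell band (2 × 0.4).

shell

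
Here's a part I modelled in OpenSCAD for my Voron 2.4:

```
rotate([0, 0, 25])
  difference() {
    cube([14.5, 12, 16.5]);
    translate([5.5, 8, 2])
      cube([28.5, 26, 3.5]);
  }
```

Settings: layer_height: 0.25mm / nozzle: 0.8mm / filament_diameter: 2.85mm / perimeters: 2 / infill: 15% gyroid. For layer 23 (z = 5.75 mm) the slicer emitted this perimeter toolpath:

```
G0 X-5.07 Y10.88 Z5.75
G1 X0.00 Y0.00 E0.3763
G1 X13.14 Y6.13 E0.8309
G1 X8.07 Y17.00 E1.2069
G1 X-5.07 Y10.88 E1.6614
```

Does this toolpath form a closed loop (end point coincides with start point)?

Start point (G0): (-5.07, 10.88). End point (last G1): the path returns to the start — closed.

yes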